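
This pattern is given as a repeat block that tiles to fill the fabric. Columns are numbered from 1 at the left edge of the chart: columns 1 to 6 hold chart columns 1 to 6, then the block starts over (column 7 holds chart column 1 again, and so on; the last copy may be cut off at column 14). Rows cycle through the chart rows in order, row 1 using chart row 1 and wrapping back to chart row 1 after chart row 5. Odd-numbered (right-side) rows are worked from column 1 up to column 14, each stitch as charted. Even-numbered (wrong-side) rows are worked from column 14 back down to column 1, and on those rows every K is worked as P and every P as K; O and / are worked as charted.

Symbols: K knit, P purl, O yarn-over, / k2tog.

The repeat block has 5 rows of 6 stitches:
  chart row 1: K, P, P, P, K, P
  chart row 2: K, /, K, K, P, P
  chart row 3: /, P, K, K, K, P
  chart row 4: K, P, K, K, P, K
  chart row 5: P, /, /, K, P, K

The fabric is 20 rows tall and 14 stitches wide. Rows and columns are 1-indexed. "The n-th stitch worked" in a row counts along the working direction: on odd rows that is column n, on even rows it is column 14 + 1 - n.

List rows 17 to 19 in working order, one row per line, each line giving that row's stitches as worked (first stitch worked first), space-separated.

== ROWS AS WORKED ==
K / K K P P K / K K P P K /
K / K P P P K / K P P P K /
K P K K P K K P K K P K K P

Derivation:
Row 17: chart row 2, RS - tile across columns 1-14 and work as-is.
Row 18: chart row 3, WS - tiled (columns 1-14): / P K K K P / P K K K P / P; work from column 14 back to 1 with K<->P swapped.
Row 19: chart row 4, RS - tile across columns 1-14 and work as-is.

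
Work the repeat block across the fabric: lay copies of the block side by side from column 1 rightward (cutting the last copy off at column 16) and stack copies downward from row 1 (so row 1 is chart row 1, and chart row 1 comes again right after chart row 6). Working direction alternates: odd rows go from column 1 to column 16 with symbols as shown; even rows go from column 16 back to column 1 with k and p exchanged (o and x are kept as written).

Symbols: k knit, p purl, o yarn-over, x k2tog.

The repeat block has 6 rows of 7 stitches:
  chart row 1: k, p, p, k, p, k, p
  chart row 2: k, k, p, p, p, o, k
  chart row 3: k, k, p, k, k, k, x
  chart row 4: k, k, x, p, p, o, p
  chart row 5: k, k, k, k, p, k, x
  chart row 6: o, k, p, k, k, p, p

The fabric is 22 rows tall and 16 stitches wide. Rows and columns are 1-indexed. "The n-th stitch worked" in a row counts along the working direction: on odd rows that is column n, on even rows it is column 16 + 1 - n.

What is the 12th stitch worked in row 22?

Row 22 uses chart row ((22-1) mod 6)+1 = 4. Row 22 is even, so WS.
Chart row 4 tiled across columns 1-16: k k x p p o p k k x p p o p k k
WS: work from column 16 back to column 1 (reverse the tiled row), swapping k<->p (o and x unchanged).
Row 22 as worked: p p k o k k x p p k o k k x p p
The 12th stitch worked is k.

Result:
k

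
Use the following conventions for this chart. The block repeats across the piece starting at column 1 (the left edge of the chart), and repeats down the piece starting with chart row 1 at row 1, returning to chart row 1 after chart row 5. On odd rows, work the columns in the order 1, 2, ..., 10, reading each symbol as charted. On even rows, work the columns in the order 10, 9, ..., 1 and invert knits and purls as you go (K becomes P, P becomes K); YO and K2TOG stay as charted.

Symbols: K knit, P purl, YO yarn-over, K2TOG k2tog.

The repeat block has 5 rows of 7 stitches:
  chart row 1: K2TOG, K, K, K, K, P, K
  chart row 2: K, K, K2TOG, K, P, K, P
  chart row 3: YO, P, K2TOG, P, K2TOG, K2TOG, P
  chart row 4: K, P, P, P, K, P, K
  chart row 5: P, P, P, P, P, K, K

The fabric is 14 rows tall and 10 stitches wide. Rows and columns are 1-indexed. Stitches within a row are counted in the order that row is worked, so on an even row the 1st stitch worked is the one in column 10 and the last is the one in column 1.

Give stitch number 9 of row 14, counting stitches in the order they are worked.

For row 14: chart row = ((14-1) mod 5) + 1 = 4; this is a WS (even) row.
Chart row 4 tiled across columns 1-10: K P P P K P K K P P
WS row: flip the tiled sequence (start at column 10) and apply K<->P; YO and K2TOG stay.
Row 14 as worked: K K P P K P K K K P
Counting 9 along the worked row gives K.

== STITCH ==
K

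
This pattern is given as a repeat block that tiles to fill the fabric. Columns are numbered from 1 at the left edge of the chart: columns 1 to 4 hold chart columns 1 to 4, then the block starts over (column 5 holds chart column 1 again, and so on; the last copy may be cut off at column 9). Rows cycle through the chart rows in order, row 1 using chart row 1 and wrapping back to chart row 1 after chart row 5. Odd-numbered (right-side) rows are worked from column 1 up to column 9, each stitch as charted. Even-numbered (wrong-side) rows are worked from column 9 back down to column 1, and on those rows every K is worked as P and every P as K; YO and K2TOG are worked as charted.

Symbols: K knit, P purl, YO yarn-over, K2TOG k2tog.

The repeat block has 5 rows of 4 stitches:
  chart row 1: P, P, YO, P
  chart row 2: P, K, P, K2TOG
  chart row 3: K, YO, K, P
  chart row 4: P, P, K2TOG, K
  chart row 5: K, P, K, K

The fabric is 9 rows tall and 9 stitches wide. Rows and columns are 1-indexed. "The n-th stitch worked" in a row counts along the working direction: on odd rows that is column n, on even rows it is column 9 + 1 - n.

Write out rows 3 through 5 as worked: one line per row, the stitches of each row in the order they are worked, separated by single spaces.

Rows as worked:
K YO K P K YO K P K
K P K2TOG K K P K2TOG K K
K P K K K P K K K

Derivation:
Row 3: chart row 3, RS - tile across columns 1-9 and work as-is.
Row 4: chart row 4, WS - tiled (columns 1-9): P P K2TOG K P P K2TOG K P; work from column 9 back to 1 with K<->P swapped.
Row 5: chart row 5, RS - tile across columns 1-9 and work as-is.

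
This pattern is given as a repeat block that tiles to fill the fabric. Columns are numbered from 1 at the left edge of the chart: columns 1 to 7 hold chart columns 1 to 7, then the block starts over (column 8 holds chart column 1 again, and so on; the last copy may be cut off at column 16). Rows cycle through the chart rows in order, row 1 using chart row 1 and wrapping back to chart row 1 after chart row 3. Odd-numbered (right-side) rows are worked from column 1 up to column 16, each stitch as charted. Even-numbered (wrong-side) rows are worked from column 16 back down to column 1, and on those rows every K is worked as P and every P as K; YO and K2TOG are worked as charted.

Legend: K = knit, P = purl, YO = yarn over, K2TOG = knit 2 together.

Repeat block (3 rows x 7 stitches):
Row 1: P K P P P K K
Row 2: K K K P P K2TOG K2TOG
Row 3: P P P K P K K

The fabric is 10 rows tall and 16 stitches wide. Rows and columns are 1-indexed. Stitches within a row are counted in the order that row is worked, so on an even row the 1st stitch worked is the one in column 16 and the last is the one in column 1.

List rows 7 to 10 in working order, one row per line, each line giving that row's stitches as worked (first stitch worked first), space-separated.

Result:
P K P P P K K P K P P P K K P K
P P K2TOG K2TOG K K P P P K2TOG K2TOG K K P P P
P P P K P K K P P P K P K K P P
P K P P K K K P K P P K K K P K

Derivation:
Row 7: chart row 1, RS - tile across columns 1-16 and work as-is.
Row 8: chart row 2, WS - tiled (columns 1-16): K K K P P K2TOG K2TOG K K K P P K2TOG K2TOG K K; work from column 16 back to 1 with K<->P swapped.
Row 9: chart row 3, RS - tile across columns 1-16 and work as-is.
Row 10: chart row 1, WS - tiled (columns 1-16): P K P P P K K P K P P P K K P K; work from column 16 back to 1 with K<->P swapped.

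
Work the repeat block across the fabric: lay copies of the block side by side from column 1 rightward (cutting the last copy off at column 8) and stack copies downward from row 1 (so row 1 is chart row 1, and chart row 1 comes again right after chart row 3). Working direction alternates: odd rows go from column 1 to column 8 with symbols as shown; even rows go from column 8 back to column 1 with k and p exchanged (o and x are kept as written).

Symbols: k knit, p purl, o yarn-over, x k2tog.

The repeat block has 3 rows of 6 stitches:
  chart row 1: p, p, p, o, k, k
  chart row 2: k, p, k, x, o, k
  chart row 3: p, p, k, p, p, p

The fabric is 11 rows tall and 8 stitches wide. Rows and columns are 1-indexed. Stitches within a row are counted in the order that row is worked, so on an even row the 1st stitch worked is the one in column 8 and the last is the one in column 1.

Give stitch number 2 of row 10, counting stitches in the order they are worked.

Stitch:
k

Derivation:
For row 10: chart row = ((10-1) mod 3) + 1 = 1; this is a WS (even) row.
Chart row 1 tiled across columns 1-8: p p p o k k p p
WS: work from column 8 back to column 1 (reverse the tiled row), swapping k<->p (o and x unchanged).
Row 10 as worked: k k p p o k k k
The 2nd stitch worked is k.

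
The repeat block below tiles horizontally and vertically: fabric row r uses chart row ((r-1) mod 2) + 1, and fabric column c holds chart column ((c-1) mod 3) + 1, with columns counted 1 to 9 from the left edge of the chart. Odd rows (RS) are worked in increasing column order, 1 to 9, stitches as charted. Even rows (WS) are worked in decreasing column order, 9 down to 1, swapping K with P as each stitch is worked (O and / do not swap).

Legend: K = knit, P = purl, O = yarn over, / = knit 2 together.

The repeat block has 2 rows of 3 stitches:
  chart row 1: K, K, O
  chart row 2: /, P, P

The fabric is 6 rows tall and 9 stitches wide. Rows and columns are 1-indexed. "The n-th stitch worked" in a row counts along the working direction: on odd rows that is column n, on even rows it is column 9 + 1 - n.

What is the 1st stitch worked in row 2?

== STITCH ==
K

Derivation:
Row 2 uses chart row ((2-1) mod 2)+1 = 2. Row 2 is even, so WS.
Chart row 2 tiled across columns 1-9: / P P / P P / P P
WS: work from column 9 back to column 1 (reverse the tiled row), swapping K<->P (O and / unchanged).
Row 2 as worked: K K / K K / K K /
The 1st stitch worked is K.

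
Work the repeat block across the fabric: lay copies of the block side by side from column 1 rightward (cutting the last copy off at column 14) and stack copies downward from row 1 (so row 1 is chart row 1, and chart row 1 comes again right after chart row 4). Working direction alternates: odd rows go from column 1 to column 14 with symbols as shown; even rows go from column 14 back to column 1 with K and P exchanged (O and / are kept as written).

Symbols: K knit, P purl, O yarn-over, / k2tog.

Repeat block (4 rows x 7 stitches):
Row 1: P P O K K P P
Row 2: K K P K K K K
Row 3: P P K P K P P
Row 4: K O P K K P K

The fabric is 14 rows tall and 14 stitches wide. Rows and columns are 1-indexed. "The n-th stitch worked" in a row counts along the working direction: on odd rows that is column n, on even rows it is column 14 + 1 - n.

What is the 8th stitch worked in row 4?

Row 4: (4-1) mod 4 = 3, so use chart row 4. Even row -> WS.
Chart row 4 tiled across columns 1-14: K O P K K P K K O P K K P K
WS row: flip the tiled sequence (start at column 14) and apply K<->P; O and / stay.
Row 4 as worked: P K P P K O P P K P P K O P
Stitch 8 in working order -> P

Stitch:
P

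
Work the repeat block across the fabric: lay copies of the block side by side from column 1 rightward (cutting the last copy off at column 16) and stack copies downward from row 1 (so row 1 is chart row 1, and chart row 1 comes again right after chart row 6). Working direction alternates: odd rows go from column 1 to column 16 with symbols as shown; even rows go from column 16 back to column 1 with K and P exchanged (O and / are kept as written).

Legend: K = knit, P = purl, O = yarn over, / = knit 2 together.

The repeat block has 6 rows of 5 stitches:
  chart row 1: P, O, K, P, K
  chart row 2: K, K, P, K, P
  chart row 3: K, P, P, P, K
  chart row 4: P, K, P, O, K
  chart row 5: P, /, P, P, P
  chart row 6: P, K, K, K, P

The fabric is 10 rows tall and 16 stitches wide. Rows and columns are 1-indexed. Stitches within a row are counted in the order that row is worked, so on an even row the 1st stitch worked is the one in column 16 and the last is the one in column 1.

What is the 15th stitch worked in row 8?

Row 8: (8-1) mod 6 = 1, so use chart row 2. Even row -> WS.
Chart row 2 tiled across columns 1-16: K K P K P K K P K P K K P K P K
Wrong side: read the tiled row from column 16 down to 1 and exchange K with P (leave O, /).
Row 8 as worked: P K P K P P K P K P P K P K P P
The 15th stitch worked is P.

Result:
P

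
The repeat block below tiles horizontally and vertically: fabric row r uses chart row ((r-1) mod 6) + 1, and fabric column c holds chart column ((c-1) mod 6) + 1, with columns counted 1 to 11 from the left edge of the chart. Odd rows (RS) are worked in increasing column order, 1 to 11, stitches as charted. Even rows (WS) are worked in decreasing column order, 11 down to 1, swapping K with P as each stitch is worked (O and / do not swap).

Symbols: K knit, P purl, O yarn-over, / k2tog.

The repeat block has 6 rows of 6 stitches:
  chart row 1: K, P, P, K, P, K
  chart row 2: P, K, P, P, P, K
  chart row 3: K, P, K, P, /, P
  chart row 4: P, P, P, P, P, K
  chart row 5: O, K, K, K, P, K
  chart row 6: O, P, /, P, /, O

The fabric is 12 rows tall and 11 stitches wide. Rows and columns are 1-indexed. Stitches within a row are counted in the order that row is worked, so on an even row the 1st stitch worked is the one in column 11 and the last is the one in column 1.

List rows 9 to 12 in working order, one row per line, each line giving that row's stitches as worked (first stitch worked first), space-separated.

Row 9: chart row 3, RS - tile across columns 1-11 and work as-is.
Row 10: chart row 4, WS - tiled (columns 1-11): P P P P P K P P P P P; work from column 11 back to 1 with K<->P swapped.
Row 11: chart row 5, RS - tile across columns 1-11 and work as-is.
Row 12: chart row 6, WS - tiled (columns 1-11): O P / P / O O P / P /; work from column 11 back to 1 with K<->P swapped.

Rows as worked:
K P K P / P K P K P /
K K K K K P K K K K K
O K K K P K O K K K P
/ K / K O O / K / K O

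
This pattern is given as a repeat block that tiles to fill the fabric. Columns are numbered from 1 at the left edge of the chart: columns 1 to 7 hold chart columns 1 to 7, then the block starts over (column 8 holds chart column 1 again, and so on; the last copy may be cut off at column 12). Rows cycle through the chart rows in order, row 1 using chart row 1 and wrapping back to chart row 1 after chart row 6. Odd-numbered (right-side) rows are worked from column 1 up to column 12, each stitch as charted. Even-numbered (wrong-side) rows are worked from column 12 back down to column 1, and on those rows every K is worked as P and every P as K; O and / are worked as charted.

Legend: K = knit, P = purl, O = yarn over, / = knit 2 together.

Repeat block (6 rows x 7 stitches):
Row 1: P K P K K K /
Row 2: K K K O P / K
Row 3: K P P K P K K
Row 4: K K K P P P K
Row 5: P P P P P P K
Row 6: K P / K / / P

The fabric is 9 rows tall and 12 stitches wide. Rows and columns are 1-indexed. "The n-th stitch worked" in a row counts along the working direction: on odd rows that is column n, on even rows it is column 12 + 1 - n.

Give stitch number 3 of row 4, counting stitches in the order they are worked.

For row 4: chart row = ((4-1) mod 6) + 1 = 4; this is a WS (even) row.
Chart row 4 tiled across columns 1-12: K K K P P P K K K K P P
Wrong side: read the tiled row from column 12 down to 1 and exchange K with P (leave O, /).
Row 4 as worked: K K P P P P K K K P P P
Stitch 3 in working order -> P

Stitch:
P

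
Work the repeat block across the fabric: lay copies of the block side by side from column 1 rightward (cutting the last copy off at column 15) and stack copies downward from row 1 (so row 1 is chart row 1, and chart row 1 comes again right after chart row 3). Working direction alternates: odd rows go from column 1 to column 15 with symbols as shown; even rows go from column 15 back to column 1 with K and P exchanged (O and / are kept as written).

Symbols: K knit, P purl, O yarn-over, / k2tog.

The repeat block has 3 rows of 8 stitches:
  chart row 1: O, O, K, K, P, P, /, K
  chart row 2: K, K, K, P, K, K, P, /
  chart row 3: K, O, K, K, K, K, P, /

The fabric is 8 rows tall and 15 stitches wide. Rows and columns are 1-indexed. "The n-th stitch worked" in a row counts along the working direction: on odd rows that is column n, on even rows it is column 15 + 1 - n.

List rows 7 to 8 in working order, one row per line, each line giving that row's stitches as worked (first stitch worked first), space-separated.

Row 7: chart row 1, RS - tile across columns 1-15 and work as-is.
Row 8: chart row 2, WS - tiled (columns 1-15): K K K P K K P / K K K P K K P; work from column 15 back to 1 with K<->P swapped.

Rows as worked:
O O K K P P / K O O K K P P /
K P P K P P P / K P P K P P P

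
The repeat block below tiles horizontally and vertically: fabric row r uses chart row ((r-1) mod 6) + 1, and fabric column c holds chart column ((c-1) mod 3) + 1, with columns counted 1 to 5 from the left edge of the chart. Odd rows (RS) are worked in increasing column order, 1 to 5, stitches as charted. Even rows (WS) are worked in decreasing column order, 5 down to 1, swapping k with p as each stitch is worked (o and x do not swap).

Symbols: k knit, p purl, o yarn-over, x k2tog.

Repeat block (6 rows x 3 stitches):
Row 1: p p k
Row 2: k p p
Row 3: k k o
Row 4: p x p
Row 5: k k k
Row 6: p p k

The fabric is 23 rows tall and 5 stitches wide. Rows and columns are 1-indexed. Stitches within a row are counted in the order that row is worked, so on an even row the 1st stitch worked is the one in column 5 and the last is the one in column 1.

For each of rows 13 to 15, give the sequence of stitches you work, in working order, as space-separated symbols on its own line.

Result:
p p k p p
k p k k p
k k o k k

Derivation:
Row 13: chart row 1, RS - tile across columns 1-5 and work as-is.
Row 14: chart row 2, WS - tiled (columns 1-5): k p p k p; work from column 5 back to 1 with k<->p swapped.
Row 15: chart row 3, RS - tile across columns 1-5 and work as-is.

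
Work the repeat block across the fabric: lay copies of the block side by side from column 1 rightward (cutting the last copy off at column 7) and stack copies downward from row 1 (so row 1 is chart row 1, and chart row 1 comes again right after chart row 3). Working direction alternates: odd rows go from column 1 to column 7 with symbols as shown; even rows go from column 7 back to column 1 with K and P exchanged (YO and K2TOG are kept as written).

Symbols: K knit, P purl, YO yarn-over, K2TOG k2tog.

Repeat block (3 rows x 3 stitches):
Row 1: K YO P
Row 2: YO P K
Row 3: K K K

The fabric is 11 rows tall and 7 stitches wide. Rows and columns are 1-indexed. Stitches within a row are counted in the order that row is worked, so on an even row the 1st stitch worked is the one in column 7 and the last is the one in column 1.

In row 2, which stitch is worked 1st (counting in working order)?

Row 2 uses chart row ((2-1) mod 3)+1 = 2. Row 2 is even, so WS.
Chart row 2 tiled across columns 1-7: YO P K YO P K YO
WS: work from column 7 back to column 1 (reverse the tiled row), swapping K<->P (YO and K2TOG unchanged).
Row 2 as worked: YO P K YO P K YO
The 1st stitch worked is YO.

Stitch:
YO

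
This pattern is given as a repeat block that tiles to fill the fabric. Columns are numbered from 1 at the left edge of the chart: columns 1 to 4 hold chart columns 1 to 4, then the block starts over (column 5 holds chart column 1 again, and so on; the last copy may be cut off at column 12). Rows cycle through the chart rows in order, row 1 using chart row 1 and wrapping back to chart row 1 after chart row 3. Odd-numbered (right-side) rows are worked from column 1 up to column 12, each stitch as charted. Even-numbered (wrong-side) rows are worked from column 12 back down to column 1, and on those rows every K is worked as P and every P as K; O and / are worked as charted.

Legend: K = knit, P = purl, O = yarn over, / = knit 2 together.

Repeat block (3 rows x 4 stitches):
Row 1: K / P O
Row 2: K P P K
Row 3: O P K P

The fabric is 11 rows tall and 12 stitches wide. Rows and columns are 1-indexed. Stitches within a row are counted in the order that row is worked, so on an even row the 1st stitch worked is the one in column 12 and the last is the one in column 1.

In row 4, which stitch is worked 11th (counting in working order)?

Stitch:
/

Derivation:
Row 4 uses chart row ((4-1) mod 3)+1 = 1. Row 4 is even, so WS.
Chart row 1 tiled across columns 1-12: K / P O K / P O K / P O
WS row: flip the tiled sequence (start at column 12) and apply K<->P; O and / stay.
Row 4 as worked: O K / P O K / P O K / P
Stitch 11 in working order -> /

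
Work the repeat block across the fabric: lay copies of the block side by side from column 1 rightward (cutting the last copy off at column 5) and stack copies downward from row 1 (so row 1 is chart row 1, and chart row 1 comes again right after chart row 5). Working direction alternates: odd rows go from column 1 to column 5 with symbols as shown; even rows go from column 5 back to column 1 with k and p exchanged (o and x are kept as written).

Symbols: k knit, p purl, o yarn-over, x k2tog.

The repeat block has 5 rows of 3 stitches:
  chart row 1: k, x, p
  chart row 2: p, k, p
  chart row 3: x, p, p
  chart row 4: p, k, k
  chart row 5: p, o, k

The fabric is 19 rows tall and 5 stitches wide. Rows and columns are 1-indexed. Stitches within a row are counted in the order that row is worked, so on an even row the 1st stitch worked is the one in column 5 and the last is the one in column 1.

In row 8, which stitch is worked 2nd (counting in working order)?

Row 8 uses chart row ((8-1) mod 5)+1 = 3. Row 8 is even, so WS.
Chart row 3 tiled across columns 1-5: x p p x p
WS row: flip the tiled sequence (start at column 5) and apply k<->p; o and x stay.
Row 8 as worked: k x k k x
Counting 2 along the worked row gives x.

Stitch:
x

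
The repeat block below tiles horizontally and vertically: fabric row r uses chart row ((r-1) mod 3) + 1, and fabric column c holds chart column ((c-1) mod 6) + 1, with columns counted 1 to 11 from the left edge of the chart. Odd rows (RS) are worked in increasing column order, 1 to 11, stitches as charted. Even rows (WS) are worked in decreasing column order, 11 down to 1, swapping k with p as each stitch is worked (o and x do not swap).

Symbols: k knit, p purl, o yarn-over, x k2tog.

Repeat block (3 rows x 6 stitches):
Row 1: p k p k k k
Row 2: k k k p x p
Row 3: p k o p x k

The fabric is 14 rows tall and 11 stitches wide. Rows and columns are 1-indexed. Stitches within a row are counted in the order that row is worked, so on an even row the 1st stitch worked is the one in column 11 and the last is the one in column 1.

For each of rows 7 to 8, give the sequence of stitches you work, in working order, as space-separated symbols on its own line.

== ROWS AS WORKED ==
p k p k k k p k p k k
x k p p p k x k p p p

Derivation:
Row 7: chart row 1, RS - tile across columns 1-11 and work as-is.
Row 8: chart row 2, WS - tiled (columns 1-11): k k k p x p k k k p x; work from column 11 back to 1 with k<->p swapped.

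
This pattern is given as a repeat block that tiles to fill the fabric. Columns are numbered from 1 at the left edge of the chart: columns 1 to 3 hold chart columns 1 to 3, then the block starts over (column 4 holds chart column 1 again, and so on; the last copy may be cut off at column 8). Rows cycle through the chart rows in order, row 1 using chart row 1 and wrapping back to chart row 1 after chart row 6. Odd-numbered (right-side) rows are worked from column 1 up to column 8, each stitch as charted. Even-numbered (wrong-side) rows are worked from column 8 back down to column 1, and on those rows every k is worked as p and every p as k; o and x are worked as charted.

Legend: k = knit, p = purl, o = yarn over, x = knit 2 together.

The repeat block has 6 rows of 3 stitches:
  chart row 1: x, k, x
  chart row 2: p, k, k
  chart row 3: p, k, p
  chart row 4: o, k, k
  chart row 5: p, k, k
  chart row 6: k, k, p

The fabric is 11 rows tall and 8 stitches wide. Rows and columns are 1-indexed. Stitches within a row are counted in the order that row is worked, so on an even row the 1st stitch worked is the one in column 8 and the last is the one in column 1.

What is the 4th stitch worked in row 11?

Row 11 uses chart row ((11-1) mod 6)+1 = 5. Row 11 is odd, so RS.
Chart row 5 tiled across columns 1-8: p k k p k k p k
Right side: take the tiled row as-is (worked left to right from column 1).
Stitch 4 in working order -> p

Stitch:
p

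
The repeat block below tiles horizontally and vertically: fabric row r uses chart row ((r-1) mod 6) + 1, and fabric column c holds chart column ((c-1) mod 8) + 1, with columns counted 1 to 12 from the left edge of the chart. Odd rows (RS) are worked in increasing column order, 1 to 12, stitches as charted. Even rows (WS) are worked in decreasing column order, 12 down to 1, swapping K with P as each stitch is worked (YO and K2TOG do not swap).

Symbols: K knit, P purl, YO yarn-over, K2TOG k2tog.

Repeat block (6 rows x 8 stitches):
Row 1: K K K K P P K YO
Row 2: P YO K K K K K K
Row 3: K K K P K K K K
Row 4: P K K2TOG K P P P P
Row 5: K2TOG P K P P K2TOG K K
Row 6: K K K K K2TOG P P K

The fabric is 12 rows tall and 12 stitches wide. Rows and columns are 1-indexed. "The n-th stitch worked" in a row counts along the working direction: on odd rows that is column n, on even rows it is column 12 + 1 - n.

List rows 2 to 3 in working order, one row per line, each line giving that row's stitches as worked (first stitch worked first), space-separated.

Row 2: chart row 2, WS - tiled (columns 1-12): P YO K K K K K K P YO K K; work from column 12 back to 1 with K<->P swapped.
Row 3: chart row 3, RS - tile across columns 1-12 and work as-is.

Result:
P P YO K P P P P P P YO K
K K K P K K K K K K K P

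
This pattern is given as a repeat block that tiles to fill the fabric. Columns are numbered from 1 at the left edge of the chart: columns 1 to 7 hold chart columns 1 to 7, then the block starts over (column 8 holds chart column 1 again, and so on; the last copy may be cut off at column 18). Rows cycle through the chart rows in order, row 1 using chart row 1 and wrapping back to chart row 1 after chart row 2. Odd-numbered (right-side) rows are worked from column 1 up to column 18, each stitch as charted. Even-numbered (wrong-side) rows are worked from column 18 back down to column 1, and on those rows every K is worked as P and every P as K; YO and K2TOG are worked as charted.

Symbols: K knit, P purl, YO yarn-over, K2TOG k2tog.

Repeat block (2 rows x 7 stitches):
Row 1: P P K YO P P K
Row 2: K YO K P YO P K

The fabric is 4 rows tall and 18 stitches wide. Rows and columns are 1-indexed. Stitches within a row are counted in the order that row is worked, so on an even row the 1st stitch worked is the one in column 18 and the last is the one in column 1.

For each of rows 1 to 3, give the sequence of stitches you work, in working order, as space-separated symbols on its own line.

Rows as worked:
P P K YO P P K P P K YO P P K P P K YO
K P YO P P K YO K P YO P P K YO K P YO P
P P K YO P P K P P K YO P P K P P K YO

Derivation:
Row 1: chart row 1, RS - tile across columns 1-18 and work as-is.
Row 2: chart row 2, WS - tiled (columns 1-18): K YO K P YO P K K YO K P YO P K K YO K P; work from column 18 back to 1 with K<->P swapped.
Row 3: chart row 1, RS - tile across columns 1-18 and work as-is.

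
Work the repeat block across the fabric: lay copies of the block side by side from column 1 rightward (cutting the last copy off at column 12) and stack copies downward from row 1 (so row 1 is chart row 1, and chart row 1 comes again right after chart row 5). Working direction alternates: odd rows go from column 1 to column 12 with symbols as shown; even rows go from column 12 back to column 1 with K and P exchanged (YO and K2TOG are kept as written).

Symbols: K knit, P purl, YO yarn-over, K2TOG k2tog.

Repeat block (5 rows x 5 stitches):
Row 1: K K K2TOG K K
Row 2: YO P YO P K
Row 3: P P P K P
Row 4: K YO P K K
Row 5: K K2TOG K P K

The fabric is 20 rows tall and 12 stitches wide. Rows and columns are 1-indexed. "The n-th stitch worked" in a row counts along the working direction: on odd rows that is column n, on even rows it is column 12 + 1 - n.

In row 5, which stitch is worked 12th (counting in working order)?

Stitch:
K2TOG

Derivation:
Row 5 uses chart row ((5-1) mod 5)+1 = 5. Row 5 is odd, so RS.
Chart row 5 tiled across columns 1-12: K K2TOG K P K K K2TOG K P K K K2TOG
RS row: no reversal, no swap; stitch n worked = column n.
Stitch 12 in working order -> K2TOG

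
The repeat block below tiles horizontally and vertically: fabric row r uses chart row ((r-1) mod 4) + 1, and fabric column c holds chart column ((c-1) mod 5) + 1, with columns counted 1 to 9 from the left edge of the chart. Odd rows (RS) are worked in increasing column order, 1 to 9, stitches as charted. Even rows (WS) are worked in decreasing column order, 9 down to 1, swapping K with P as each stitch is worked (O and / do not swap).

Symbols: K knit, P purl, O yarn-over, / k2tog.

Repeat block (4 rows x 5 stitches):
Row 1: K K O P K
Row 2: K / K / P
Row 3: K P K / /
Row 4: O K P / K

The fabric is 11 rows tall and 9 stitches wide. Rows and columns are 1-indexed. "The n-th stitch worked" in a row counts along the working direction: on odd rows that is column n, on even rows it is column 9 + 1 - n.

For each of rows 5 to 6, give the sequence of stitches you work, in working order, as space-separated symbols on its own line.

Row 5: chart row 1, RS - tile across columns 1-9 and work as-is.
Row 6: chart row 2, WS - tiled (columns 1-9): K / K / P K / K /; work from column 9 back to 1 with K<->P swapped.

== ROWS AS WORKED ==
K K O P K K K O P
/ P / P K / P / P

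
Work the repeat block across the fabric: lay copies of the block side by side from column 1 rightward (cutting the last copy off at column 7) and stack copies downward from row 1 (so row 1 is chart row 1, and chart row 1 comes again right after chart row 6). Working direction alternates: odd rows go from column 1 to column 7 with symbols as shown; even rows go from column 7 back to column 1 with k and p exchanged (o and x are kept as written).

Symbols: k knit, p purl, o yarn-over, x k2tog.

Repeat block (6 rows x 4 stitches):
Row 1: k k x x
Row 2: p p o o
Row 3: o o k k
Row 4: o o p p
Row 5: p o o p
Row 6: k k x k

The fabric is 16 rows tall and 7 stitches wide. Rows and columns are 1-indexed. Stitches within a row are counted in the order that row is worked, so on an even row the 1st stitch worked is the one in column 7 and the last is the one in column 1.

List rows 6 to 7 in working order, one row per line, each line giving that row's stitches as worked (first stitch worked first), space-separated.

Row 6: chart row 6, WS - tiled (columns 1-7): k k x k k k x; work from column 7 back to 1 with k<->p swapped.
Row 7: chart row 1, RS - tile across columns 1-7 and work as-is.

Rows as worked:
x p p p x p p
k k x x k k x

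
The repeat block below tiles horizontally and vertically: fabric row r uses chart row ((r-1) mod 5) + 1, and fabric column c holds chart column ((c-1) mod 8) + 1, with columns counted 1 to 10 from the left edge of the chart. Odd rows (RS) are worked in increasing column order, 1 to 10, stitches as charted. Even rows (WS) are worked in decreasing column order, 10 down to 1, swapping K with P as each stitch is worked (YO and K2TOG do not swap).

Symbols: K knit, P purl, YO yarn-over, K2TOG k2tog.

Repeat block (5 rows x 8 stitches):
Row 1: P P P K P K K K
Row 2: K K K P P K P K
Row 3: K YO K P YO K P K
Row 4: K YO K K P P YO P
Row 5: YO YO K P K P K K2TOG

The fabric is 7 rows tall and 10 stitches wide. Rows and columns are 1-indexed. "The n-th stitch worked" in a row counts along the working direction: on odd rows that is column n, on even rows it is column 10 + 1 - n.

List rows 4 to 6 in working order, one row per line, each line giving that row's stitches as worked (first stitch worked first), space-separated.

Row 4: chart row 4, WS - tiled (columns 1-10): K YO K K P P YO P K YO; work from column 10 back to 1 with K<->P swapped.
Row 5: chart row 5, RS - tile across columns 1-10 and work as-is.
Row 6: chart row 1, WS - tiled (columns 1-10): P P P K P K K K P P; work from column 10 back to 1 with K<->P swapped.

== ROWS AS WORKED ==
YO P K YO K K P P YO P
YO YO K P K P K K2TOG YO YO
K K P P P K P K K K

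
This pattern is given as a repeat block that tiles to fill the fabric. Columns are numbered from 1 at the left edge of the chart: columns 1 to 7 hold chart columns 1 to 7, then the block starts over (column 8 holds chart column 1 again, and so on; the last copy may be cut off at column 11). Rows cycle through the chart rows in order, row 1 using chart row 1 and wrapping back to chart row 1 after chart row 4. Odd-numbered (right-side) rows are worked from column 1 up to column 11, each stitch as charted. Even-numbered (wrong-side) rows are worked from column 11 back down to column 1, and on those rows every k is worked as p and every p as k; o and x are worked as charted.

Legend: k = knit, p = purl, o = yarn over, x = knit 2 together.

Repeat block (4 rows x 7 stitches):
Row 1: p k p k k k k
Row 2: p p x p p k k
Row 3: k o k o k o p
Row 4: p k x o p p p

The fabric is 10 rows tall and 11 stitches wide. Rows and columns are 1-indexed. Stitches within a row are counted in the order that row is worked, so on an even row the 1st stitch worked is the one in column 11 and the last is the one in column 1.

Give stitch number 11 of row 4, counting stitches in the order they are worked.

Row 4: (4-1) mod 4 = 3, so use chart row 4. Even row -> WS.
Chart row 4 tiled across columns 1-11: p k x o p p p p k x o
WS row: flip the tiled sequence (start at column 11) and apply k<->p; o and x stay.
Row 4 as worked: o x p k k k k o x p k
Counting 11 along the worked row gives k.

Result:
k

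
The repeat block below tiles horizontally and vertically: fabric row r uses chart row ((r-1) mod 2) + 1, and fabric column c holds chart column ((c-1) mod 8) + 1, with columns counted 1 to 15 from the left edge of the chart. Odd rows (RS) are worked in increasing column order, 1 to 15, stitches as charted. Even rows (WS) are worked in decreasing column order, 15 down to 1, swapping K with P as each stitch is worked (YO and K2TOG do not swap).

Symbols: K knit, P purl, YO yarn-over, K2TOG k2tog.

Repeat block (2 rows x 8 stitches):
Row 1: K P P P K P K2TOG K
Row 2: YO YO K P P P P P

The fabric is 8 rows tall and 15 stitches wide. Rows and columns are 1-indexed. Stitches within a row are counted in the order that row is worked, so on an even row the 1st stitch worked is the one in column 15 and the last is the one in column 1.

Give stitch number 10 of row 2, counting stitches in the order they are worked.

Row 2 uses chart row ((2-1) mod 2)+1 = 2. Row 2 is even, so WS.
Chart row 2 tiled across columns 1-15: YO YO K P P P P P YO YO K P P P P
WS: work from column 15 back to column 1 (reverse the tiled row), swapping K<->P (YO and K2TOG unchanged).
Row 2 as worked: K K K K P YO YO K K K K K P YO YO
Stitch 10 in working order -> K

Stitch:
K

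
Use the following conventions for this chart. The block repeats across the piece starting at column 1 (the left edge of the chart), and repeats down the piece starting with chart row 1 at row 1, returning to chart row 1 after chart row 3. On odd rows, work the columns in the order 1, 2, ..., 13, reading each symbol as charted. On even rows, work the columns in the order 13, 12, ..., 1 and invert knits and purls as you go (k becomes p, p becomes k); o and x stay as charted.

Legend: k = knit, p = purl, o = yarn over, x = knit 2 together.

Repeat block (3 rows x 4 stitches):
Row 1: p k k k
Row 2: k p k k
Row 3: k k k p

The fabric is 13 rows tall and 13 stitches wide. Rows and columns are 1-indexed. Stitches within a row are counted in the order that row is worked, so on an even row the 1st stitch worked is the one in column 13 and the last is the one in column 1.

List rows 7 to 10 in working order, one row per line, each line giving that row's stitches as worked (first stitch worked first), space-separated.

Row 7: chart row 1, RS - tile across columns 1-13 and work as-is.
Row 8: chart row 2, WS - tiled (columns 1-13): k p k k k p k k k p k k k; work from column 13 back to 1 with k<->p swapped.
Row 9: chart row 3, RS - tile across columns 1-13 and work as-is.
Row 10: chart row 1, WS - tiled (columns 1-13): p k k k p k k k p k k k p; work from column 13 back to 1 with k<->p swapped.

== ROWS AS WORKED ==
p k k k p k k k p k k k p
p p p k p p p k p p p k p
k k k p k k k p k k k p k
k p p p k p p p k p p p k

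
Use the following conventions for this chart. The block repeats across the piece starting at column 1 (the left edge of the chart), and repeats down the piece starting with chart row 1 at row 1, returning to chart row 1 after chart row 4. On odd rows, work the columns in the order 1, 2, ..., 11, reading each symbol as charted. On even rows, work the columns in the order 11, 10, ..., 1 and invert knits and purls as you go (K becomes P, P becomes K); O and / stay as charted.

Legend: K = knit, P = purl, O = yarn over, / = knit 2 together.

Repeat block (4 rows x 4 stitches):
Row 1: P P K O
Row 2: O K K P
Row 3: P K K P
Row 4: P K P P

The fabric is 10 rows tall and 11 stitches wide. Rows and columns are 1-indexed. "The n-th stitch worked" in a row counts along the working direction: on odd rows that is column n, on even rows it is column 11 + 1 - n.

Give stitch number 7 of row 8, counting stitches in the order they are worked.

For row 8: chart row = ((8-1) mod 4) + 1 = 4; this is a WS (even) row.
Chart row 4 tiled across columns 1-11: P K P P P K P P P K P
Wrong side: read the tiled row from column 11 down to 1 and exchange K with P (leave O, /).
Row 8 as worked: K P K K K P K K K P K
The 7th stitch worked is K.

Stitch:
K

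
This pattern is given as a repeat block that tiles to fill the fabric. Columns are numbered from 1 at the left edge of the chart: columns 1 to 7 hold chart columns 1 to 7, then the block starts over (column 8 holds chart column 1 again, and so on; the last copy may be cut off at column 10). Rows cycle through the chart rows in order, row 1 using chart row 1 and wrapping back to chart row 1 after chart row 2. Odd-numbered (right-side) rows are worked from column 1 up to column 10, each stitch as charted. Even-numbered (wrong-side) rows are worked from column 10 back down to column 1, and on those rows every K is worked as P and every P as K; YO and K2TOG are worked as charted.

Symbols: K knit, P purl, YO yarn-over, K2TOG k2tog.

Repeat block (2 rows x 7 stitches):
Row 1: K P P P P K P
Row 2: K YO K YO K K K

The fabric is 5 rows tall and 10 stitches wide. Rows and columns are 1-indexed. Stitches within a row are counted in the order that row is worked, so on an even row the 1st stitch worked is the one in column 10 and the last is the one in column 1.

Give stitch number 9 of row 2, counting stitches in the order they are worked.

For row 2: chart row = ((2-1) mod 2) + 1 = 2; this is a WS (even) row.
Chart row 2 tiled across columns 1-10: K YO K YO K K K K YO K
Wrong side: read the tiled row from column 10 down to 1 and exchange K with P (leave YO, K2TOG).
Row 2 as worked: P YO P P P P YO P YO P
Counting 9 along the worked row gives YO.

== STITCH ==
YO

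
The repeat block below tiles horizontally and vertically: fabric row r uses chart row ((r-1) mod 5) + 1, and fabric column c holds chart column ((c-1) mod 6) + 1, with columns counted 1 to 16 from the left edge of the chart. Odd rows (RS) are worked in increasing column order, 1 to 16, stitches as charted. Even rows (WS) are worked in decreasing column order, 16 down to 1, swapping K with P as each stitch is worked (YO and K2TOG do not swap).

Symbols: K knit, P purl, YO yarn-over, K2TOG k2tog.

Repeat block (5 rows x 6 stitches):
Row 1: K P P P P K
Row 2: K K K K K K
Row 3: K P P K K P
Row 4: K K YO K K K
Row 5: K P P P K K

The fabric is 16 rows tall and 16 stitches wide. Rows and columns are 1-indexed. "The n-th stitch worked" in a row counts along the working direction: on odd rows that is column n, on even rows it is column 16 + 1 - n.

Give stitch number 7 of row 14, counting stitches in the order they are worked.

Row 14: (14-1) mod 5 = 3, so use chart row 4. Even row -> WS.
Chart row 4 tiled across columns 1-16: K K YO K K K K K YO K K K K K YO K
Wrong side: read the tiled row from column 16 down to 1 and exchange K with P (leave YO, K2TOG).
Row 14 as worked: P YO P P P P P YO P P P P P YO P P
Stitch 7 in working order -> P

Result:
P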